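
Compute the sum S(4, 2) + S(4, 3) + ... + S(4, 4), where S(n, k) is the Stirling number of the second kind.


By definition, S(n, k) counts partitions of an n-set into exactly k nonempty blocks.
Computing row n = 4 for k = 2..4:
S(4, k): 7, 6, 1
Sum = 14.

14


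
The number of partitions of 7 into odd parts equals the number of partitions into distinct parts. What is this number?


Computing partitions of 7 into odd parts (1, 3, 5, ...):
Using the generating function prod_{k>=0} 1/(1-x^(2k+1)),
the count is 5

5


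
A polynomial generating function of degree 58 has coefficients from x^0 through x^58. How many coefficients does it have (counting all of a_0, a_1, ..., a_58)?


A polynomial of degree 58 takes the form a_0 + a_1 x + ... + a_58 x^58.
The number of coefficients is 58 + 1 = 59.

59


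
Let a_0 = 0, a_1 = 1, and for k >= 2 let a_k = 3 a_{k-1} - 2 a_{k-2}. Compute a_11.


Iterating the recurrence forward:
a_0 = 0
a_1 = 1
a_2 = 3*1 - 2*0 = 3
a_3 = 3*3 - 2*1 = 7
a_4 = 3*7 - 2*3 = 15
a_5 = 3*15 - 2*7 = 31
a_6 = 3*31 - 2*15 = 63
a_7 = 3*63 - 2*31 = 127
a_8 = 3*127 - 2*63 = 255
a_9 = 3*255 - 2*127 = 511
a_10 = 3*511 - 2*255 = 1023
a_11 = 3*1023 - 2*511 = 2047
So a_11 = 2047.

2047


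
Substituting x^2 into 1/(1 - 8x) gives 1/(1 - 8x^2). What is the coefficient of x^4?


The coefficient of x^(2m) in 1/(1 - 8x^2) is 8^m.
With n = 4 = 2*2, the coefficient is 8^2 = 64.

64


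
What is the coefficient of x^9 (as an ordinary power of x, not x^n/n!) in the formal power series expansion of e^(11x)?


The exponential series is e^y = sum_{k>=0} y^k / k!. Substituting y = 11x gives
e^(11x) = sum_{k>=0} 11^k x^k / k!.
So the coefficient of x^n is a^n/n! with a = 11, n = 9:
11^9 / 9! = 2357947691/362880 = 2357947691/362880

2357947691/362880


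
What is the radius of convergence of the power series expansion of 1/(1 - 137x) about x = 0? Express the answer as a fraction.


Expanding 1/(1 - 137x) = sum_{k>=0} 137^k x^k, the series converges when |137x| < 1, i.e., |x| < 1/137.
So the radius of convergence is 1/137 = 1/137.

1/137


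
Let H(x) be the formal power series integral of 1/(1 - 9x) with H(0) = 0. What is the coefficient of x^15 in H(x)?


1/(1 - 9x) = sum_{k>=0} 9^k x^k. Integrating termwise with H(0) = 0:
H(x) = sum_{k>=0} 9^k x^(k+1) / (k+1) = sum_{m>=1} 9^(m-1) x^m / m.
For m = 15: 9^14/15 = 22876792454961/15 = 7625597484987/5.

7625597484987/5


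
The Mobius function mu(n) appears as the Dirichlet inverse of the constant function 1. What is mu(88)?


88 has a squared prime factor, so mu(88) = 0.
Factorization reveals a repeated prime.

0


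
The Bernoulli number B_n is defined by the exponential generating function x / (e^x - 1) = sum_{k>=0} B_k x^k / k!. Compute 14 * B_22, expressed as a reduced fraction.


Bernoulli numbers can also be computed recursively via B_0 = 1 and sum_{j=0}^{m} C(m+1, j) B_j = 0 for m >= 1. Odd-index Bernoulli numbers vanish for k >= 3.
Computing B_22 = 854513/138, so 14 * B_22 = 14 * 854513/138 = 5981591/69.

5981591/69


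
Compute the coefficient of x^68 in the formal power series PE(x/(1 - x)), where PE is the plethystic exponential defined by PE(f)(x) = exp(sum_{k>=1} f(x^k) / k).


For f(x) = x/(1 - x) we have
sum_{k>=1} f(x^k) / k = sum_{k>=1} (1/k) * x^k / (1 - x^k) = sum_{k, m >= 1} x^(k m) / k,
which after exponentiating simplifies to
PE(x/(1 - x)) = prod_{k>=1} 1 / (1 - x^k).
This is the generating function for the partition function p(n), so the coefficient of x^68 is p(68).
Computing p(68) by dynamic programming over parts 1, 2, ..., 68: p(68) = 3087735.

3087735


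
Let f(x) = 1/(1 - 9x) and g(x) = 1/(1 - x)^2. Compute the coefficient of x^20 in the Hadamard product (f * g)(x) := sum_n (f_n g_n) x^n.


f has coefficients f_k = 9^k. For g = 1/(1 - x)^2 the coefficient is g_k = C(k + 1, 1) = k + 1. The Hadamard coefficient is (f * g)_k = 9^k * (k + 1).
For k = 20: 9^20 * 21 = 12157665459056928801 * 21 = 255310974640195504821.

255310974640195504821


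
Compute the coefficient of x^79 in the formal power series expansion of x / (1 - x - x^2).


Let f(x) = sum_{k>=0} a_k x^k. Multiplying f(x) * (1 - x - x^2) = x and matching coefficients gives a_0 = 0, a_1 = 1, and a_k = a_{k-1} + a_{k-2} for k >= 2. These are the Fibonacci numbers F_k.
Iterating from F_0 = 0, F_1 = 1:
F_0=0, F_1=1, F_2=1, F_3=2, F_4=3, F_5=5, F_6=8, F_7=13, F_8=21, F_9=34, ...
F_79 = 14472334024676221.

14472334024676221


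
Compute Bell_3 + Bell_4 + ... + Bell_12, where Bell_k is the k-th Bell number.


Recall Bell_k counts set partitions of a k-set (with Bell_0 = 1 by convention).
Bell_3 through Bell_12: 5, 15, 52, 203, 877, 4140, 21147, 115975, 678570, 4213597
Sum = 5 + 15 + 52 + 203 + 877 + 4140 + 21147 + 115975 + 678570 + 4213597 = 5034581.

5034581


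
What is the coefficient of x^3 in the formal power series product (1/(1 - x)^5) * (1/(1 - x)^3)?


Combine the factors: (1/(1 - x)^5) * (1/(1 - x)^3) = 1/(1 - x)^8.
Then use 1/(1 - x)^r = sum_{k>=0} C(k + r - 1, r - 1) x^k with r = 8 and k = 3:
C(10, 7) = 120.

120


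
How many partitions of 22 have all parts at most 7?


Using the generating function (1-x)^(-1)(1-x^2)^(-1)...(1-x^7)^(-1),
the coefficient of x^22 counts these restricted partitions.
Result = 522

522


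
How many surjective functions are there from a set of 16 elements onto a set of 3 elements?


By inclusion-exclusion on which target elements are missed, the number of surjections from an n-set onto a k-set is
surj(n, k) = sum_{j=0}^{k} (-1)^j C(k, j) (k - j)^n.
Equivalently surj(n, k) = k! * S(n, k), where S(n, k) is the Stirling number of the second kind.
For n = 16, k = 3:
S(16, 3) = 7141686, so
surj = 3! * 7141686 = 6 * 7141686 = 42850116.

42850116


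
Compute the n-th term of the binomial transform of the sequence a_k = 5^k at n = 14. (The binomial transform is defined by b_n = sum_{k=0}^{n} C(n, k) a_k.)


With a_k = 5^k, b_n = sum_{k=0}^{n} C(n, k) 5^k = (1 + 5)^n by the binomial theorem.
For n = 14: (1 + 5)^14 = 6^14 = 78364164096.

78364164096


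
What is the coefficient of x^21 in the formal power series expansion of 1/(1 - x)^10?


The negative binomial / multiset identity is
1/(1 - x)^r = sum_{k>=0} C(k + r - 1, r - 1) x^k.
Here r = 10 and k = 21, so the coefficient is
C(21 + 9, 9) = C(30, 9)
= 14307150

14307150


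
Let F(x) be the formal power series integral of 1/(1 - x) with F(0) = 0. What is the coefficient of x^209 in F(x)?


1/(1 - x) = sum_{k>=0} x^k. Integrating termwise and using F(0) = 0 gives
F(x) = sum_{k>=0} x^(k+1) / (k+1) = sum_{m>=1} x^m / m = -ln(1 - x).
So the coefficient of x^209 is 1/209 = 1/209.

1/209


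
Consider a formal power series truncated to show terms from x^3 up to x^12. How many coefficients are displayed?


From x^3 to x^12 inclusive, the count is 12 - 3 + 1 = 10.

10


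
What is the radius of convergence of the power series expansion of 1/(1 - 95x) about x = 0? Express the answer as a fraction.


Expanding 1/(1 - 95x) = sum_{k>=0} 95^k x^k, the series converges when |95x| < 1, i.e., |x| < 1/95.
So the radius of convergence is 1/95 = 1/95.

1/95


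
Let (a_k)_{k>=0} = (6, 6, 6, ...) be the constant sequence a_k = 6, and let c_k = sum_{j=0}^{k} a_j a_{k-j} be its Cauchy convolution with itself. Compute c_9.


Since a_j = 6 for all j >= 0, the convolution sum becomes
c_k = sum_{j=0}^{k} 6 * 6 = 36 * (k + 1).
Equivalently, the generating function of (a_k) is 6/(1 - x) and its square is 36/(1 - x)^2 = sum_{k>=0} 36(k + 1) x^k.
For k = 9: 36 * 10 = 360.

360


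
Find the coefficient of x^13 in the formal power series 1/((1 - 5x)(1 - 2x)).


By partial fractions or Cauchy convolution:
The coefficient equals sum_{k=0}^{13} 5^k * 2^(13-k).
= 2034499747

2034499747


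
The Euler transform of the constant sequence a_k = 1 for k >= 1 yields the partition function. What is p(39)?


The Euler transform converts the sequence a_k = 1 into the number of integer partitions.
Using the recurrence or dynamic programming:
p(39) = 31185

31185


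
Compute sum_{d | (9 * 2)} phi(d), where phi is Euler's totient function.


First, 9 * 2 = 18. One classical identity is sum_{d | n} phi(d) = n (each k in [1, n] has a unique gcd with n, and among the k's with gcd(k, n) = n/d there are phi(d) of them). So the sum equals 18. We also verify directly:
Divisors of 18: 1, 2, 3, 6, 9, 18.
phi values: 1, 1, 2, 2, 6, 6.
Sum = 18.

18


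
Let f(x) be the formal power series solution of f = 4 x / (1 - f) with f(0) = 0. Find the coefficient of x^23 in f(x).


Apply Lagrange inversion: f = 4 x * phi(f) with phi(t) = 1/(1 - t), so
[x^n] f = 4^n * (1/n) [t^(n-1)] phi(t)^n = 4^n * (1/n) [t^(n-1)] (1 - t)^(-n) = 4^n * (1/n) C(2n - 2, n - 1) = 4^n * C_{n-1}.
For n = 23: C_22 = C(44, 22) / 23 = 2104098963720/23 = 91482563640.
With the 4^23 = 70368744177664 factor, the coefficient is 70368744177664 * 91482563640 = 6437513117500026346536960.

6437513117500026346536960


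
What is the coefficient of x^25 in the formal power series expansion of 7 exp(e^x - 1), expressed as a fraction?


exp(e^x - 1) is the exponential generating function for the Bell numbers Bell_k: exp(e^x - 1) = sum_{k>=0} Bell_k x^k / k!.
So the coefficient of x^25 in 7 exp(e^x - 1) is 7 Bell_25 / 25!.
Computing: Bell_25 = 4638590332229999353 and 25! = 15511210043330985984000000, giving
7 * 4638590332229999353/15511210043330985984000000 = 356814640940769181/170452857619021824000000.

356814640940769181/170452857619021824000000


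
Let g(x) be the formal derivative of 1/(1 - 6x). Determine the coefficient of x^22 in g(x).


Differentiate termwise: d/dx sum_{k>=0} 6^k x^k = sum_{k>=1} k 6^k x^(k-1) = sum_{j>=0} (j+1) 6^(j+1) x^j.
Equivalently, d/dx [1/(1 - 6x)] = 6/(1 - 6x)^2.
For j = 22: 23 * 6^23 = 23 * 789730223053602816 = 18163795130232864768.

18163795130232864768


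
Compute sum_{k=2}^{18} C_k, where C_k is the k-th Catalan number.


C_2 through C_18: 2, 5, 14, 42, 132, 429, 1430, 4862, 16796, 58786, 208012, 742900, 2674440, 9694845, 35357670, 129644790, 477638700
Sum = 2 + 5 + 14 + 42 + 132 + 429 + 1430 + 4862 + 16796 + 58786 + 208012 + 742900 + 2674440 + 9694845 + 35357670 + 129644790 + 477638700
= 656043855

656043855


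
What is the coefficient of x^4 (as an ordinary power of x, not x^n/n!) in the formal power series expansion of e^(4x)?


The exponential series is e^y = sum_{k>=0} y^k / k!. Substituting y = 4x gives
e^(4x) = sum_{k>=0} 4^k x^k / k!.
So the coefficient of x^n is a^n/n! with a = 4, n = 4:
4^4 / 4! = 256/24 = 32/3

32/3


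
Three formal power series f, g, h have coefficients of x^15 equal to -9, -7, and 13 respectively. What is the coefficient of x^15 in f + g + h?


Series addition is componentwise:
-9 + -7 + 13
= -3

-3


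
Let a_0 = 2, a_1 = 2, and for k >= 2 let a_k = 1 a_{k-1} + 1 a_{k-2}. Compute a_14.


Iterating the recurrence forward:
a_0 = 2
a_1 = 2
a_2 = 1*2 + 1*2 = 4
a_3 = 1*4 + 1*2 = 6
a_4 = 1*6 + 1*4 = 10
a_5 = 1*10 + 1*6 = 16
a_6 = 1*16 + 1*10 = 26
a_7 = 1*26 + 1*16 = 42
a_8 = 1*42 + 1*26 = 68
a_9 = 1*68 + 1*42 = 110
a_10 = 1*110 + 1*68 = 178
a_11 = 1*178 + 1*110 = 288
a_12 = 1*288 + 1*178 = 466
a_13 = 1*466 + 1*288 = 754
a_14 = 1*754 + 1*466 = 1220
So a_14 = 1220.

1220


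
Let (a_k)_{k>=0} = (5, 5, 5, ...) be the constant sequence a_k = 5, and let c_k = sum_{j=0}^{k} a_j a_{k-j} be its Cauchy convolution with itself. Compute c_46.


Since a_j = 5 for all j >= 0, the convolution sum becomes
c_k = sum_{j=0}^{k} 5 * 5 = 25 * (k + 1).
Equivalently, the generating function of (a_k) is 5/(1 - x) and its square is 25/(1 - x)^2 = sum_{k>=0} 25(k + 1) x^k.
For k = 46: 25 * 47 = 1175.

1175


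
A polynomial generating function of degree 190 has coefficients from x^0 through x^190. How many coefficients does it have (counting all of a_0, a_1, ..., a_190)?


A polynomial of degree 190 takes the form a_0 + a_1 x + ... + a_190 x^190.
The number of coefficients is 190 + 1 = 191.

191


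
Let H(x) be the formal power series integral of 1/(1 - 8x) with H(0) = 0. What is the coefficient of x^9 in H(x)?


1/(1 - 8x) = sum_{k>=0} 8^k x^k. Integrating termwise with H(0) = 0:
H(x) = sum_{k>=0} 8^k x^(k+1) / (k+1) = sum_{m>=1} 8^(m-1) x^m / m.
For m = 9: 8^8/9 = 16777216/9 = 16777216/9.

16777216/9


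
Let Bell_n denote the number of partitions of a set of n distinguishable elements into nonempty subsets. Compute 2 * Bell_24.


Bell_24 can be computed from the Bell triangle or from Dobinski's identity Bell_n = (1/e) * sum_{k>=0} k^n / k!.
Computing Bell_24 = 445958869294805289.
Then 2 * 445958869294805289 = 891917738589610578.

891917738589610578


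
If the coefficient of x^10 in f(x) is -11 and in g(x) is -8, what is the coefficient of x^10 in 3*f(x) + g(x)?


Scalar multiplication scales coefficients: 3 * -11 = -33.
Then add the g coefficient: -33 + -8
= -41

-41


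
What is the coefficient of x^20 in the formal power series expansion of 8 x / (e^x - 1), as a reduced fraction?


The exponential generating function for Bernoulli numbers is
x / (e^x - 1) = sum_{k>=0} B_k x^k / k!.
So the coefficient of x^20 in 8 x / (e^x - 1) is 8 B_20 / 20!.
Computing: B_20 = -174611/330, 20! = 2432902008176640000, giving
8 * -174611/330 / 2432902008176640000 = -174611/100357207837286400000.

-174611/100357207837286400000


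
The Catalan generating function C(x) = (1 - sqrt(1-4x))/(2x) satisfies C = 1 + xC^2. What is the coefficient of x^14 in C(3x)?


Substituting x -> 3x scales the n-th coefficient by 3^n, so [x^14] C(3x) = 3^14 * C_14.
C_14 = C(2*14, 14)/(15) = 40116600/15 = 2674440.
So 3^14 * 2674440 = 4782969 * 2674440 = 12791763612360.

12791763612360


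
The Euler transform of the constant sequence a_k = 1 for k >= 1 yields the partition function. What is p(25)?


The Euler transform converts the sequence a_k = 1 into the number of integer partitions.
Using the recurrence or dynamic programming:
p(25) = 1958

1958


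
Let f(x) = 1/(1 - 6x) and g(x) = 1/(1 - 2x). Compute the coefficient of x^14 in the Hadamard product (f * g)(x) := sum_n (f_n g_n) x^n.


f has coefficients f_k = 6^k and g has coefficients g_k = 2^k, so the Hadamard product has coefficient (f*g)_k = 6^k * 2^k = 12^k.
For k = 14: 12^14 = 1283918464548864.

1283918464548864


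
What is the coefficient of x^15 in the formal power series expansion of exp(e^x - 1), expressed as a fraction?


exp(e^x - 1) is the exponential generating function for the Bell numbers Bell_k: exp(e^x - 1) = sum_{k>=0} Bell_k x^k / k!.
So the coefficient of x^15 in exp(e^x - 1) is Bell_15 / 15!.
Computing: Bell_15 = 1382958545 and 15! = 1307674368000, giving
1382958545/1307674368000 = 276591709/261534873600.

276591709/261534873600


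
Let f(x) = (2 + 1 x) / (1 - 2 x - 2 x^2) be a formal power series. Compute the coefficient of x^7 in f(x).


Write f(x) = sum_{k>=0} a_k x^k. Multiplying both sides by 1 - 2 x - 2 x^2 gives
(1 - 2 x - 2 x^2) sum_{k>=0} a_k x^k = 2 + 1 x.
Matching coefficients:
 x^0: a_0 = 2
 x^1: a_1 - 2 a_0 = 1  =>  a_1 = 2*2 + 1 = 5
 x^k (k >= 2): a_k = 2 a_{k-1} + 2 a_{k-2}.
Iterating: a_2 = 14, a_3 = 38, a_4 = 104, a_5 = 284, a_6 = 776, a_7 = 2120.
So the coefficient of x^7 is 2120.

2120


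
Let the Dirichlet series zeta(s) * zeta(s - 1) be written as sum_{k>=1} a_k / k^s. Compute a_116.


Convolution gives a_k = sum_{d | k} d * 1 = sum_{d | k} d = sigma(k), the sum of positive divisors of k.
For k = 116, the divisors are 1, 2, 4, 29, 58, 116, so
sigma(116) = 1 + 2 + 4 + 29 + 58 + 116 = 210.

210


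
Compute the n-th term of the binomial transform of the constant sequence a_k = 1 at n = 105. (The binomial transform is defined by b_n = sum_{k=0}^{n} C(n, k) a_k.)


With a_k = 1 for all k, b_n = sum_{k=0}^{n} C(n, k) = 2^n by the binomial theorem.
For n = 105: 2^105 = 40564819207303340847894502572032.

40564819207303340847894502572032


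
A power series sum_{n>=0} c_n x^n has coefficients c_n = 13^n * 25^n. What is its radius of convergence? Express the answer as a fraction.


By the root test (Cauchy-Hadamard), the radius is R = 1 / limsup_n |c_n|^(1/n).
Here |c_n|^(1/n) = (13^n * 25^n)^(1/n) = 13 * 25 = 325 for all n.
So R = 1/325 = 1/325.

1/325


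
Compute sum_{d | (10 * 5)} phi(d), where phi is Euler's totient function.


First, 10 * 5 = 50. One classical identity is sum_{d | n} phi(d) = n (each k in [1, n] has a unique gcd with n, and among the k's with gcd(k, n) = n/d there are phi(d) of them). So the sum equals 50. We also verify directly:
Divisors of 50: 1, 2, 5, 10, 25, 50.
phi values: 1, 1, 4, 4, 20, 20.
Sum = 50.

50


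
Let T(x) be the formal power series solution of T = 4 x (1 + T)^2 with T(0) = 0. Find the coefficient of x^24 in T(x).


Apply the Lagrange inversion formula: if T = 4 x * phi(T) with phi(t) = (1 + t)^2, then [x^n] T = 4^n * (1/n) [t^(n-1)] phi(t)^n = 4^n * (1/n) [t^(n-1)] (1 + t)^(2n) = 4^n * (1/n) C(2n, n-1).
Using the identity C(2n, n-1) = C(2n, n) * n / (n+1), the unscaled factor equals C(2n, n) / (n+1) = C_n, the n-th Catalan number.
For n = 24: C_24 = C(48, 24) / 25 = 32247603683100/25 = 1289904147324.
With the 4^24 = 281474976710656 factor, the coefficient is 281474976710656 * 1289904147324 = 363075739827001485944684544.

363075739827001485944684544


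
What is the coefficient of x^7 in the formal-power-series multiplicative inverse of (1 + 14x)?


The inverse is 1/(1 + 14x). Apply the geometric identity 1/(1 - y) = sum_{k>=0} y^k with y = -14x:
1/(1 + 14x) = sum_{k>=0} (-14)^k x^k.
So the coefficient of x^7 is (-14)^7 = -105413504.

-105413504


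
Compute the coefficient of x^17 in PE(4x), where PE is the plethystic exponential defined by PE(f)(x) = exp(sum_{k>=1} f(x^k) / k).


With f(x) = 4x, the exponent is sum_{k>=1} 4 x^k / k = 4 * (-ln(1 - x)). Exponentiating:
PE(4x) = exp(-4 ln(1 - x)) = 1/(1 - x)^4.
By the negative binomial expansion, [x^n] 1/(1 - x)^4 = C(n + 3, 3).
For n = 17: C(20, 3) = 1140.

1140


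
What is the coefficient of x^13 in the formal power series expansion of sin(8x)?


The Maclaurin series is sin(t) = sum_{k>=0} (-1)^k t^(2k+1) / (2k+1)!, so substituting t = 8x, only odd powers of x are nonzero, with coefficient of x^(2k+1) equal to (-1)^k 8^(2k+1) / (2k+1)!.
Write 13 = 2*6 + 1, giving the coefficient (-1)^6 * 8^13 / 13! = 549755813888/6227020800 = 536870912/6081075.

536870912/6081075


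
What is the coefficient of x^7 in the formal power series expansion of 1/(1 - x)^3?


The expansion 1/(1 - x)^r = sum_{k>=0} C(k + r - 1, r - 1) x^k follows from the multiset / negative-binomial theorem (or from repeated differentiation of the geometric series).
For r = 3 and k = 7:
C(9, 2) = 362880 / (2 * 5040) = 36.

36


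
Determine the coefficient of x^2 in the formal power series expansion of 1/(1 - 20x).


The geometric series identity gives 1/(1 - c x) = sum_{k>=0} c^k x^k, so the coefficient of x^k is c^k.
Here c = 20 and k = 2.
Computing: 20^2 = 400

400


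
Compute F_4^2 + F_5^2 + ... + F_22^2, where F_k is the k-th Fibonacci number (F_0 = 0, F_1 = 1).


There is a standard identity sum_{k=0}^{N} F_k^2 = F_N * F_{N+1} (proved inductively from the telescoping relation F_k^2 = F_k F_{k+1} - F_{k-1} F_k). Then
sum_{k=4}^{22} F_k^2 = F_22 F_23 - F_3 F_4.
Computing: F_22 = 17711, F_23 = 28657, F_3 = 2, F_4 = 3.
Sum = 17711 * 28657 - 2 * 3 = 507544121.

507544121


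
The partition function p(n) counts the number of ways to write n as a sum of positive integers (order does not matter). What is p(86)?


Using the generating function prod_{k>=1} 1/(1-x^k), we compute p(86).
By dynamic programming over parts 1 through 86:
p(86) = 34262962

34262962


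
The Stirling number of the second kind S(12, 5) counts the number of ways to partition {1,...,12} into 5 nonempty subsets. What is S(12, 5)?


Using the explicit formula S(n,k) = (1/k!) sum_{j=0}^{k} (-1)^(k-j) C(k,j) j^n:
S(12, 5) = 1379400
Equivalently, S(n,k) is n! times the coefficient of x^n in the EGF (e^x - 1)^k / k!.

1379400


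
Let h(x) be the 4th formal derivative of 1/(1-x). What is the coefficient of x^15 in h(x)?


Differentiating 4 times: d^4/dx^4 [1/(1-x)] = 4!/(1-x)^5.
The expansion 1/(1-x)^5 = sum_{k>=0} C(k+4, 4) x^k, so the coefficient of x^n in 4!/(1-x)^5 is 4! * C(n+4, 4).
For n = 15: 24 * C(19, 4) = 24 * 3876 = 93024

93024


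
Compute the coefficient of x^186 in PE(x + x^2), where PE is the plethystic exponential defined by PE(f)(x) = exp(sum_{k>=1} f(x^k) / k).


With f(x) = x + x^2, the exponent is sum_{k>=1} (x^k + x^(2k)) / k = -ln(1 - x) - ln(1 - x^2). Exponentiating:
PE(x + x^2) = 1 / ((1 - x)(1 - x^2)).
This is the generating function for partitions of n into parts of size 1 or 2. The number of 2's can be any j in 0..93, and the rest are 1's, so
[x^186] = floor(186/2) + 1 = 94.

94


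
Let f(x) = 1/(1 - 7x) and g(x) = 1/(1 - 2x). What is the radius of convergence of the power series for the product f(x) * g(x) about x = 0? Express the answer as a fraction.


The radius of 1/(1 - 7x) is 1/7 (nearest singularity at x = 1/7), and the radius of 1/(1 - 2x) is 1/2.
The product f(x)*g(x) = 1/((1 - 7x)(1 - 2x)) has singularities at both 1/7 and 1/2, so its radius of convergence is the distance to the nearest one:
min(1/7, 1/2) = 1/7.

1/7


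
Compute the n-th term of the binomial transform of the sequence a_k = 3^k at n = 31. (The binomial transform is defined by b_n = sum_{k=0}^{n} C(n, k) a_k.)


With a_k = 3^k, b_n = sum_{k=0}^{n} C(n, k) 3^k = (1 + 3)^n by the binomial theorem.
For n = 31: (1 + 3)^31 = 4^31 = 4611686018427387904.

4611686018427387904


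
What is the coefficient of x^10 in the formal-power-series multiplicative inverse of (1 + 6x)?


The inverse is 1/(1 + 6x). Apply the geometric identity 1/(1 - y) = sum_{k>=0} y^k with y = -6x:
1/(1 + 6x) = sum_{k>=0} (-6)^k x^k.
So the coefficient of x^10 is (-6)^10 = 60466176.

60466176


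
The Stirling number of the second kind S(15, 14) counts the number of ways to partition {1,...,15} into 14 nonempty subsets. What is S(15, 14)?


Using the explicit formula S(n,k) = (1/k!) sum_{j=0}^{k} (-1)^(k-j) C(k,j) j^n:
S(15, 14) = 105
Equivalently, S(n,k) is n! times the coefficient of x^n in the EGF (e^x - 1)^k / k!.

105


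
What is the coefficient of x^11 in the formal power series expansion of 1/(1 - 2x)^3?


The general identity 1/(1 - c x)^r = sum_{k>=0} c^k C(k + r - 1, r - 1) x^k follows by substituting y = c x into 1/(1 - y)^r = sum_{k>=0} C(k + r - 1, r - 1) y^k.
For c = 2, r = 3, k = 11:
2^11 * C(13, 2) = 2048 * 78 = 159744.

159744


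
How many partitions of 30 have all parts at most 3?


Using the generating function (1-x)^(-1)(1-x^2)^(-1)(1-x^3)^(-1),
the coefficient of x^30 counts these restricted partitions.
Result = 91

91


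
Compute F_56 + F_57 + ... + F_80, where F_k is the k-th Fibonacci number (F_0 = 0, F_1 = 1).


Use the identity sum_{k=0}^{N} F_k = F_{N+2} - 1 (which follows from F_{k+2} - F_{k+1} = F_k). Then
sum_{k=56}^{80} F_k = (F_{82} - 1) - (F_{57} - 1) = F_{82} - F_{57}.
Computing: F_{82} = 61305790721611591, F_{57} = 365435296162, so
Sum = 61305790721611591 - 365435296162 = 61305425286315429.

61305425286315429


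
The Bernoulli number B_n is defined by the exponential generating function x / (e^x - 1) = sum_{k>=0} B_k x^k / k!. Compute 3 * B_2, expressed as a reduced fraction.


Bernoulli numbers can also be computed recursively via B_0 = 1 and sum_{j=0}^{m} C(m+1, j) B_j = 0 for m >= 1. Odd-index Bernoulli numbers vanish for k >= 3.
Computing B_2 = 1/6, so 3 * B_2 = 3 * 1/6 = 1/2.

1/2


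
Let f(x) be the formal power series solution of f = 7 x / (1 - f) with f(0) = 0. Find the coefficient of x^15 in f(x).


Apply Lagrange inversion: f = 7 x * phi(f) with phi(t) = 1/(1 - t), so
[x^n] f = 7^n * (1/n) [t^(n-1)] phi(t)^n = 7^n * (1/n) [t^(n-1)] (1 - t)^(-n) = 7^n * (1/n) C(2n - 2, n - 1) = 7^n * C_{n-1}.
For n = 15: C_14 = C(28, 14) / 15 = 40116600/15 = 2674440.
With the 7^15 = 4747561509943 factor, the coefficient is 4747561509943 * 2674440 = 12697068404651956920.

12697068404651956920


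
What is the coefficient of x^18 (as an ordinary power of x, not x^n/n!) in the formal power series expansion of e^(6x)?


The exponential series is e^y = sum_{k>=0} y^k / k!. Substituting y = 6x gives
e^(6x) = sum_{k>=0} 6^k x^k / k!.
So the coefficient of x^n is a^n/n! with a = 6, n = 18:
6^18 / 18! = 101559956668416/6402373705728000 = 236196/14889875

236196/14889875


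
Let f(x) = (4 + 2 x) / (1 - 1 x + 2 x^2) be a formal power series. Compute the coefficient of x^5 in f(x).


Write f(x) = sum_{k>=0} a_k x^k. Multiplying both sides by 1 - 1 x + 2 x^2 gives
(1 - 1 x + 2 x^2) sum_{k>=0} a_k x^k = 4 + 2 x.
Matching coefficients:
 x^0: a_0 = 4
 x^1: a_1 - 1 a_0 = 2  =>  a_1 = 1*4 + 2 = 6
 x^k (k >= 2): a_k = 1 a_{k-1} - 2 a_{k-2}.
Iterating: a_2 = -2, a_3 = -14, a_4 = -10, a_5 = 18.
So the coefficient of x^5 is 18.

18


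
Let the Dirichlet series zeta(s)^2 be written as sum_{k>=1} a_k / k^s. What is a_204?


The Dirichlet convolution of the constant function 1 with itself gives (1 * 1)(k) = sum_{d | k} 1 = d(k), the number of positive divisors of k.
Since zeta(s) = sum_{k>=1} 1/k^s, we have zeta(s)^2 = sum_{k>=1} d(k)/k^s, so a_k = d(k).
For k = 204: the divisors are 1, 2, 3, 4, 6, 12, 17, 34, 51, 68, 102, 204.
Count = 12.

12


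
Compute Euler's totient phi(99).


phi(n) counts integers in [1, n] coprime to n. Using the multiplicative formula phi(n) = n * prod_{p | n} (1 - 1/p):
99 = 3^2 * 11, so
phi(99) = 99 * (1 - 1/3) * (1 - 1/11) = 60.

60


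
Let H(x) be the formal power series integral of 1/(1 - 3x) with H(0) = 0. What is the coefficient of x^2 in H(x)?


1/(1 - 3x) = sum_{k>=0} 3^k x^k. Integrating termwise with H(0) = 0:
H(x) = sum_{k>=0} 3^k x^(k+1) / (k+1) = sum_{m>=1} 3^(m-1) x^m / m.
For m = 2: 3^1/2 = 3/2 = 3/2.

3/2


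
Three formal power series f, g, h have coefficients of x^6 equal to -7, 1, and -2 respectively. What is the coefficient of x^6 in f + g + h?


Series addition is componentwise:
-7 + 1 + -2
= -8

-8


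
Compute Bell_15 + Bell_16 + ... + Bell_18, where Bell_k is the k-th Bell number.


Recall Bell_k counts set partitions of a k-set (with Bell_0 = 1 by convention).
Bell_15 through Bell_18: 1382958545, 10480142147, 82864869804, 682076806159
Sum = 1382958545 + 10480142147 + 82864869804 + 682076806159 = 776804776655.

776804776655


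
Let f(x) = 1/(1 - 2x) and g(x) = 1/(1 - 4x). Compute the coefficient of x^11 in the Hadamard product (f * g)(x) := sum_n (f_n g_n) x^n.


f has coefficients f_k = 2^k and g has coefficients g_k = 4^k, so the Hadamard product has coefficient (f*g)_k = 2^k * 4^k = 8^k.
For k = 11: 8^11 = 8589934592.

8589934592


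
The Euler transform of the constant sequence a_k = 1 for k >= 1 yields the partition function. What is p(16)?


The Euler transform converts the sequence a_k = 1 into the number of integer partitions.
Using the recurrence or dynamic programming:
p(16) = 231

231


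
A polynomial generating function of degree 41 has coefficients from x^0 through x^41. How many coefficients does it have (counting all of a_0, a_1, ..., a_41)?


A polynomial of degree 41 takes the form a_0 + a_1 x + ... + a_41 x^41.
The number of coefficients is 41 + 1 = 42.

42


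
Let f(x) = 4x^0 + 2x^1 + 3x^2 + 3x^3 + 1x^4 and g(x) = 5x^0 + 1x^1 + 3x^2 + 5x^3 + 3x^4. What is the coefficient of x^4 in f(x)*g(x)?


Cauchy product at x^4:
4*3 + 2*5 + 3*3 + 3*1 + 1*5
= 39

39


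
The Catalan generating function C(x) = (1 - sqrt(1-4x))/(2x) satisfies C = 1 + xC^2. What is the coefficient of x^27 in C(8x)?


Substituting x -> 8x scales the n-th coefficient by 8^n, so [x^27] C(8x) = 8^27 * C_27.
C_27 = C(2*27, 27)/(28) = 1946939425648112/28 = 69533550916004.
So 8^27 * 69533550916004 = 2417851639229258349412352 * 69533550916004 = 168121810063691369842338813504712081408.

168121810063691369842338813504712081408


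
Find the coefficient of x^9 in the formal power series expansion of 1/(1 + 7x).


Write 1/(1 + c x) = 1/(1 - (-c) x) and apply the geometric-series identity
1/(1 - y) = sum_{k>=0} y^k to get 1/(1 + c x) = sum_{k>=0} (-c)^k x^k.
So the coefficient of x^k is (-c)^k = (-1)^k * c^k.
Here c = 7 and k = 9:
(-7)^9 = -1 * 40353607 = -40353607

-40353607


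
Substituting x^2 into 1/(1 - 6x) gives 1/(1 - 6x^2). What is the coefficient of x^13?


Since 1/(1 - 6x^2) only has even powers of x,
the coefficient of x^13 (odd) is 0.

0


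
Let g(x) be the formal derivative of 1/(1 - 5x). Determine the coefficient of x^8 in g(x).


Differentiate termwise: d/dx sum_{k>=0} 5^k x^k = sum_{k>=1} k 5^k x^(k-1) = sum_{j>=0} (j+1) 5^(j+1) x^j.
Equivalently, d/dx [1/(1 - 5x)] = 5/(1 - 5x)^2.
For j = 8: 9 * 5^9 = 9 * 1953125 = 17578125.

17578125


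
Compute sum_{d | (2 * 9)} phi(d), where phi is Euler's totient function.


First, 2 * 9 = 18. One classical identity is sum_{d | n} phi(d) = n (each k in [1, n] has a unique gcd with n, and among the k's with gcd(k, n) = n/d there are phi(d) of them). So the sum equals 18. We also verify directly:
Divisors of 18: 1, 2, 3, 6, 9, 18.
phi values: 1, 1, 2, 2, 6, 6.
Sum = 18.

18


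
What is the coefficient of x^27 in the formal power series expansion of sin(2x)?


The Maclaurin series is sin(t) = sum_{k>=0} (-1)^k t^(2k+1) / (2k+1)!, so substituting t = 2x, only odd powers of x are nonzero, with coefficient of x^(2k+1) equal to (-1)^k 2^(2k+1) / (2k+1)!.
Write 27 = 2*13 + 1, giving the coefficient (-1)^13 * 2^27 / 27! = -134217728/10888869450418352160768000000 = -16/1298054391195577640625.

-16/1298054391195577640625


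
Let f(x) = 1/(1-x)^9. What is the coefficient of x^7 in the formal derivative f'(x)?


Differentiate: d/dx [ 1/(1-x)^r ] = r / (1-x)^(r+1).
Here r = 9, so f'(x) = 9 / (1-x)^10.
The expansion of 1/(1-x)^(r+1) has coefficient of x^n equal to C(n+r, r).
So the coefficient of x^7 in f'(x) is
9 * C(16, 9) = 9 * 11440 = 102960

102960


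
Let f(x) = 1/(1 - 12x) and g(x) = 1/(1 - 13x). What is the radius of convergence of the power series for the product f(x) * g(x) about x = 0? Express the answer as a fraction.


The radius of 1/(1 - 12x) is 1/12 (nearest singularity at x = 1/12), and the radius of 1/(1 - 13x) is 1/13.
The product f(x)*g(x) = 1/((1 - 12x)(1 - 13x)) has singularities at both 1/12 and 1/13, so its radius of convergence is the distance to the nearest one:
min(1/12, 1/13) = 1/13.

1/13


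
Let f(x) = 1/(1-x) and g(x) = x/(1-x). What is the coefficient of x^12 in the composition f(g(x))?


First simplify the composition: f(g(x)) = 1/(1 - x/(1-x)) = (1-x)/((1-x) - x) = (1-x)/(1-2x).
Now extract the coefficient. Write (1-x)/(1-2x) = 1/(1-2x) - x/(1-2x).
The coefficient of x^n in 1/(1-2x) is 2^n, and in x/(1-2x) is 2^(n-1) (for n >= 1).
So the coefficient of x^12 is 2^12 - 2^11 = 4096 - 2048 = 2048.

2048


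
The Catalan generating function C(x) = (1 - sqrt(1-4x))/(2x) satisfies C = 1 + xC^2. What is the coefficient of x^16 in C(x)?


Substituting x -> x scales the n-th coefficient by 1, so [x^16] C(x) = C_16.
C_16 = C(2*16, 16)/(17) = 601080390/17 = 35357670.
= 35357670.

35357670


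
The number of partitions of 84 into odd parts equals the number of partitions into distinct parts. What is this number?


Computing partitions of 84 into odd parts (1, 3, 5, ...):
Using the generating function prod_{k>=0} 1/(1-x^(2k+1)),
the count is 111322

111322


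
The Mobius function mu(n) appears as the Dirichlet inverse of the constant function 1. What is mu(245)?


245 has a squared prime factor, so mu(245) = 0.
Factorization reveals a repeated prime.

0


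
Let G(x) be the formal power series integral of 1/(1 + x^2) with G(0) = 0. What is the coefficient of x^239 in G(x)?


1/(1 + x^2) = sum_{j>=0} (-1)^j x^(2j). Integrating termwise with G(0) = 0:
G(x) = sum_{j>=0} (-1)^j x^(2j+1) / (2j+1) = arctan(x).
Only odd powers are nonzero. For x^239 write 239 = 2*119 + 1, giving
(-1)^119 / 239 = -1/239 = -1/239.

-1/239


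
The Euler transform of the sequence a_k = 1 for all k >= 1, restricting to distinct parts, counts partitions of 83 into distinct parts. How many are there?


Partitions of 83 into distinct parts can be computed via generating function.
Product (1+x)(1+x^2)(1+x^3)...
The coefficient of x^83 = 101698

101698


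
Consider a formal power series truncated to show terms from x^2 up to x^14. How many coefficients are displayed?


From x^2 to x^14 inclusive, the count is 14 - 2 + 1 = 13.

13


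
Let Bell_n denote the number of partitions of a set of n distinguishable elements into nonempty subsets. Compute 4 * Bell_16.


Bell_16 can be computed from the Bell triangle or from Dobinski's identity Bell_n = (1/e) * sum_{k>=0} k^n / k!.
Computing Bell_16 = 10480142147.
Then 4 * 10480142147 = 41920568588.

41920568588


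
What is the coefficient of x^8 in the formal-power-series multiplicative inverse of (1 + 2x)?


The inverse is 1/(1 + 2x). Apply the geometric identity 1/(1 - y) = sum_{k>=0} y^k with y = -2x:
1/(1 + 2x) = sum_{k>=0} (-2)^k x^k.
So the coefficient of x^8 is (-2)^8 = 256.

256


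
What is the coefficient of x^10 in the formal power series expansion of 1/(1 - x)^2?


The expansion 1/(1 - x)^r = sum_{k>=0} C(k + r - 1, r - 1) x^k follows from the multiset / negative-binomial theorem (or from repeated differentiation of the geometric series).
For r = 2 and k = 10:
C(11, 1) = 39916800 / (1 * 3628800) = 11.

11


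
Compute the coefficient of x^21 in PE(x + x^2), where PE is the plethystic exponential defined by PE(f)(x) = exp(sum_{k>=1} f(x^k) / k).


With f(x) = x + x^2, the exponent is sum_{k>=1} (x^k + x^(2k)) / k = -ln(1 - x) - ln(1 - x^2). Exponentiating:
PE(x + x^2) = 1 / ((1 - x)(1 - x^2)).
This is the generating function for partitions of n into parts of size 1 or 2. The number of 2's can be any j in 0..10, and the rest are 1's, so
[x^21] = floor(21/2) + 1 = 11.

11


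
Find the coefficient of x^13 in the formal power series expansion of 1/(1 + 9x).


Write 1/(1 + c x) = 1/(1 - (-c) x) and apply the geometric-series identity
1/(1 - y) = sum_{k>=0} y^k to get 1/(1 + c x) = sum_{k>=0} (-c)^k x^k.
So the coefficient of x^k is (-c)^k = (-1)^k * c^k.
Here c = 9 and k = 13:
(-9)^13 = -1 * 2541865828329 = -2541865828329

-2541865828329


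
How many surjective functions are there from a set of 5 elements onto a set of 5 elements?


By inclusion-exclusion on which target elements are missed, the number of surjections from an n-set onto a k-set is
surj(n, k) = sum_{j=0}^{k} (-1)^j C(k, j) (k - j)^n.
Equivalently surj(n, k) = k! * S(n, k), where S(n, k) is the Stirling number of the second kind.
For n = 5, k = 5:
S(5, 5) = 1, so
surj = 5! * 1 = 120 * 1 = 120.

120


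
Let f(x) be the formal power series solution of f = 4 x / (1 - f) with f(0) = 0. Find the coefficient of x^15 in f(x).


Apply Lagrange inversion: f = 4 x * phi(f) with phi(t) = 1/(1 - t), so
[x^n] f = 4^n * (1/n) [t^(n-1)] phi(t)^n = 4^n * (1/n) [t^(n-1)] (1 - t)^(-n) = 4^n * (1/n) C(2n - 2, n - 1) = 4^n * C_{n-1}.
For n = 15: C_14 = C(28, 14) / 15 = 40116600/15 = 2674440.
With the 4^15 = 1073741824 factor, the coefficient is 1073741824 * 2674440 = 2871658083778560.

2871658083778560


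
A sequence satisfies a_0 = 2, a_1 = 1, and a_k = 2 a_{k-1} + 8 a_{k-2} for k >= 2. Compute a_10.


The characteristic equation is t^2 - 2 t - 8 = 0, with roots r_1 = 4 and r_2 = -2 (so c_1 = r_1 + r_2, c_2 = -r_1 r_2 as required).
One can use the closed form a_n = A r_1^n + B r_2^n, but direct iteration is more reliable:
a_0 = 2, a_1 = 1, a_2 = 18, a_3 = 44, a_4 = 232, a_5 = 816, a_6 = 3488, a_7 = 13504, a_8 = 54912, a_9 = 217856, a_10 = 875008.
So a_10 = 875008.

875008


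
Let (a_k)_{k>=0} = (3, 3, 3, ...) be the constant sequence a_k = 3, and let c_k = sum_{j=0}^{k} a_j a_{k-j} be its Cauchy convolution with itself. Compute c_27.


Since a_j = 3 for all j >= 0, the convolution sum becomes
c_k = sum_{j=0}^{k} 3 * 3 = 9 * (k + 1).
Equivalently, the generating function of (a_k) is 3/(1 - x) and its square is 9/(1 - x)^2 = sum_{k>=0} 9(k + 1) x^k.
For k = 27: 9 * 28 = 252.

252


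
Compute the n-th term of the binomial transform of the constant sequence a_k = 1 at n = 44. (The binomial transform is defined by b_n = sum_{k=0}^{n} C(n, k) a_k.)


With a_k = 1 for all k, b_n = sum_{k=0}^{n} C(n, k) = 2^n by the binomial theorem.
For n = 44: 2^44 = 17592186044416.

17592186044416


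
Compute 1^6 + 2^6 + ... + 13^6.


This power sum has a closed form given by Faulhaber's formula
sum_{k=1}^{m} k^p = (1 / (p + 1)) * sum_{j=0}^{p} C(p + 1, j) B_j m^(p + 1 - j),
but for small m direct computation is fastest:
1 + 64 + 729 + 4096 + 15625 + 46656 + 117649 + 262144 + 531441 + 1000000 + 1771561 + 2985984 + 4826809 = 11562759.

11562759


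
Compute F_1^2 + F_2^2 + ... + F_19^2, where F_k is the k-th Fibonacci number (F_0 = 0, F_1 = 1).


There is a standard identity sum_{k=0}^{N} F_k^2 = F_N * F_{N+1} (proved inductively from the telescoping relation F_k^2 = F_k F_{k+1} - F_{k-1} F_k). Then
sum_{k=1}^{19} F_k^2 = F_19 F_20 - F_0 F_1.
Computing: F_19 = 4181, F_20 = 6765, F_0 = 0, F_1 = 1.
Sum = 4181 * 6765 - 0 * 1 = 28284465.

28284465


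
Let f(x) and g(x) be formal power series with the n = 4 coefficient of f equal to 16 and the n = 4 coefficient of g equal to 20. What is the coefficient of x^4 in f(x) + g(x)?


Addition of formal power series is termwise.
The coefficient of x^4 in f + g = 16 + 20
= 36

36


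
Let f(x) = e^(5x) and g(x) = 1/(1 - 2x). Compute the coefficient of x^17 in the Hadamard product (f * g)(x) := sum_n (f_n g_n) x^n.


Expanding: f_k = 5^k/k! (from e^(5x)) and g_k = 2^k (from 1/(1 - 2x)). So the Hadamard coefficient (f * g)_k = 5^k 2^k / k! = (10)^k / k!.
For k = 17: 10^17/17! = 100000000000000000/355687428096000 = 24414062500/86837751.

24414062500/86837751


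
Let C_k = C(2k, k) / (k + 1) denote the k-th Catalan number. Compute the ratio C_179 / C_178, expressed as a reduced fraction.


Using C_k = (2k)! / (k! (k+1)!), the ratio C_{k+1}/C_k simplifies to
C_{k+1}/C_k = [(2k+2)! / ((k+1)! (k+2)!)] * [k! (k+1)! / (2k)!]
 = (2k+2)(2k+1) / ((k+1)(k+2)) = 2(2k+1) / (k+2).
For k = 178: 2(2*178 + 1) / (178 + 2) = 714/180 = 119/30.

119/30


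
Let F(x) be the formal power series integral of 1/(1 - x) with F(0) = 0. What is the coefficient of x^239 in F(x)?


1/(1 - x) = sum_{k>=0} x^k. Integrating termwise and using F(0) = 0 gives
F(x) = sum_{k>=0} x^(k+1) / (k+1) = sum_{m>=1} x^m / m = -ln(1 - x).
So the coefficient of x^239 is 1/239 = 1/239.

1/239


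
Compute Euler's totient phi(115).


phi(n) counts integers in [1, n] coprime to n. Using the multiplicative formula phi(n) = n * prod_{p | n} (1 - 1/p):
115 = 5 * 23, so
phi(115) = 115 * (1 - 1/5) * (1 - 1/23) = 88.

88


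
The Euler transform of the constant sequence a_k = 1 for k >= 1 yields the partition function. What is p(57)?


The Euler transform converts the sequence a_k = 1 into the number of integer partitions.
Using the recurrence or dynamic programming:
p(57) = 614154

614154


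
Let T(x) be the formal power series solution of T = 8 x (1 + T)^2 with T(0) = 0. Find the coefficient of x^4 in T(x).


Apply the Lagrange inversion formula: if T = 8 x * phi(T) with phi(t) = (1 + t)^2, then [x^n] T = 8^n * (1/n) [t^(n-1)] phi(t)^n = 8^n * (1/n) [t^(n-1)] (1 + t)^(2n) = 8^n * (1/n) C(2n, n-1).
Using the identity C(2n, n-1) = C(2n, n) * n / (n+1), the unscaled factor equals C(2n, n) / (n+1) = C_n, the n-th Catalan number.
For n = 4: C_4 = C(8, 4) / 5 = 70/5 = 14.
With the 8^4 = 4096 factor, the coefficient is 4096 * 14 = 57344.

57344


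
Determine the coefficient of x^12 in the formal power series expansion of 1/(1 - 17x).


The geometric series identity gives 1/(1 - c x) = sum_{k>=0} c^k x^k, so the coefficient of x^k is c^k.
Here c = 17 and k = 12.
Computing: 17^12 = 582622237229761

582622237229761
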